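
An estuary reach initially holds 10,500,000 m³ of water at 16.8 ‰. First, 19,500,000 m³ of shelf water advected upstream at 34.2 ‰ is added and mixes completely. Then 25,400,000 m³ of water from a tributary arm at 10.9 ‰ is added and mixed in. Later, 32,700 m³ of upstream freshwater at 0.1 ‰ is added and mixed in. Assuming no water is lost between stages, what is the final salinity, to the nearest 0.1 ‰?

By conservation of dissolved salt,
Initial salt = 10,500,000×16.8 = 176,400,000
After stage 1: salt = 176,400,000 + 19,500,000×34.2 = 843,300,000; volume = 30,000,000 m³; S = 28.11 ‰
After stage 2: salt = 843,300,000 + 25,400,000×10.9 = 1,120,160,000; volume = 55,400,000 m³; S = 20.219 ‰
After stage 3: salt = 1,120,160,000 + 32,700×0.1 = 1,120,163,270; volume = 55,432,700 m³
S = 1,120,163,270 / 55,432,700 = 20.2076 ‰

20.2 ‰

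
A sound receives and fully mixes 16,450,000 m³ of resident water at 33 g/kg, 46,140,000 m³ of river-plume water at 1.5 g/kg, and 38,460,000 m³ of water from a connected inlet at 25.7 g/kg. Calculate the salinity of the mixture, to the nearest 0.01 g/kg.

Conserving salt mass:
salt = 16,450,000×33 + 46,140,000×1.5 + 38,460,000×25.7 = 542,850,000 + 69,210,000 + 988,422,000 = 1,600,482,000
volume = 16,450,000 + 46,140,000 + 38,460,000 = 101,050,000 m³
S = 1,600,482,000 / 101,050,000 = 15.8385 g/kg

15.84 g/kg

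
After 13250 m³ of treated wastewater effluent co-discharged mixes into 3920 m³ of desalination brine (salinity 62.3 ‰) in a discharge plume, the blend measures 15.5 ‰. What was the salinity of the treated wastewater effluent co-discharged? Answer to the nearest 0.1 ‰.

1.7 ‰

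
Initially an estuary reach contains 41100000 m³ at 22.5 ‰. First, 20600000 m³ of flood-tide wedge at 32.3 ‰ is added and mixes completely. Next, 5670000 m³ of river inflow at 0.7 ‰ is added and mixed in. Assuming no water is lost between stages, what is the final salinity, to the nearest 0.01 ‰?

23.66 ‰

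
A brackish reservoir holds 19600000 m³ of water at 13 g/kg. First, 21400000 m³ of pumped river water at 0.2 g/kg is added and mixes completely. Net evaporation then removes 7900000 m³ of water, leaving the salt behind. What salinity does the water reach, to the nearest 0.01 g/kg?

7.83 g/kg

After mixing: salt = 19,600,000×13 + 21,400,000×0.2 = 259,080,000; volume = 41,000,000 m³
After evaporation: salt unchanged = 259,080,000; volume = 41,000,000 − 7,900,000 = 33,100,000 m³
S = 259,080,000 / 33,100,000 = 7.8272 g/kg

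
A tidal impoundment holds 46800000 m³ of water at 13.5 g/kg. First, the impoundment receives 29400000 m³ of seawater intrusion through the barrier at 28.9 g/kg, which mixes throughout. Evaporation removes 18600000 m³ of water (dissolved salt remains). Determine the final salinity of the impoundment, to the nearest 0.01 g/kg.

After mixing: salt = 46,800,000×13.5 + 29,400,000×28.9 = 1,481,460,000; volume = 76,200,000 m³
After evaporation: salt unchanged = 1,481,460,000; volume = 76,200,000 − 18,600,000 = 57,600,000 m³
S = 1,481,460,000 / 57,600,000 = 25.7198 g/kg

25.72 g/kg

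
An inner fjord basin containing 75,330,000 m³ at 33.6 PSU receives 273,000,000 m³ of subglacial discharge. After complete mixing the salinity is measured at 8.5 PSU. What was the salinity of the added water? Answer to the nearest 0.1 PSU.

1.6 PSU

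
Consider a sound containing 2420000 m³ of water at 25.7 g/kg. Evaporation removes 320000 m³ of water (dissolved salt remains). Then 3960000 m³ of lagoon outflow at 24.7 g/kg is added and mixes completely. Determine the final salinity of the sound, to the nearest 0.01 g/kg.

26.40 g/kg

After evaporation: salt = 2,420,000×25.7 = 62,194,000; volume = 2,420,000 − 320,000 = 2,100,000 m³
After mixing: salt = 62,194,000 + 3,960,000×24.7 = 160,006,000; volume = 2,100,000 + 3,960,000 = 6,060,000 m³
S = 160,006,000 / 6,060,000 = 26.4036 g/kg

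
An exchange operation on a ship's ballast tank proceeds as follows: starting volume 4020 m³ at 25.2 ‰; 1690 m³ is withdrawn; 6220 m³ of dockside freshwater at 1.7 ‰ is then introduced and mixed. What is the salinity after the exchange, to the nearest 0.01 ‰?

Remaining after removal: 2,330 m³ at 25.2 ‰ (salt = 58,716)
After addition: salt = 58,716 + 6,220×1.7 = 69,290; volume = 8,550 m³
S = 69,290 / 8,550 = 8.1041 ‰

8.10 ‰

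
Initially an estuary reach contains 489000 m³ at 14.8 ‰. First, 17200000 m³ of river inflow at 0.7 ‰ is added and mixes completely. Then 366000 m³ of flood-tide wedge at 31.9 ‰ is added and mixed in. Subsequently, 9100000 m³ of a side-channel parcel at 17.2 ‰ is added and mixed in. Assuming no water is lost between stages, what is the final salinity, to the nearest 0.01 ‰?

Total salt / total volume:
Initial salt = 489,000×14.8 = 7,237,200
After stage 1: salt = 7,237,200 + 17,200,000×0.7 = 19,277,200; volume = 17,689,000 m³; S = 1.09 ‰
After stage 2: salt = 19,277,200 + 366,000×31.9 = 30,952,600; volume = 18,055,000 m³; S = 1.714 ‰
After stage 3: salt = 30,952,600 + 9,100,000×17.2 = 187,472,600; volume = 27,155,000 m³
S = 187,472,600 / 27,155,000 = 6.9038 ‰

6.90 ‰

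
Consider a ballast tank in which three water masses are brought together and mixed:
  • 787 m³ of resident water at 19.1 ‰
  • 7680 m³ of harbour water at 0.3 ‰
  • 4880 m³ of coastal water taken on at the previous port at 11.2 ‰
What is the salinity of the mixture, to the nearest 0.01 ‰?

5.39 ‰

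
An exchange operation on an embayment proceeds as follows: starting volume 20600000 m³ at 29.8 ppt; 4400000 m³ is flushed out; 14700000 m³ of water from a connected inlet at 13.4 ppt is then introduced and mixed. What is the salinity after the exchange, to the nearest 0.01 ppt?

Remaining after removal: 16,200,000 m³ at 29.8 ppt (salt = 482,760,000)
After addition: salt = 482,760,000 + 14,700,000×13.4 = 679,740,000; volume = 30,900,000 m³
S = 679,740,000 / 30,900,000 = 21.9981 ppt

22.00 ppt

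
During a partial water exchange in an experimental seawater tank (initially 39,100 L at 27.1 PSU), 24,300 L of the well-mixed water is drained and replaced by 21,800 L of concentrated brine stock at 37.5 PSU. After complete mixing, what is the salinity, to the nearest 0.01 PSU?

Remaining after removal: 14,800 L at 27.1 PSU (salt = 401,080)
After addition: salt = 401,080 + 21,800×37.5 = 1,218,580; volume = 36,600 L
S = 1,218,580 / 36,600 = 33.2945 PSU

33.29 PSU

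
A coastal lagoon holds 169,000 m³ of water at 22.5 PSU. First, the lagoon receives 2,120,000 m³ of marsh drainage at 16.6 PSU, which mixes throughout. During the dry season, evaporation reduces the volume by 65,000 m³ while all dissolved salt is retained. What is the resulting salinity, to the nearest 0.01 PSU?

After mixing: salt = 169,000×22.5 + 2,120,000×16.6 = 38,994,500; volume = 2,289,000 m³
After evaporation: salt unchanged = 38,994,500; volume = 2,289,000 − 65,000 = 2,224,000 m³
S = 38,994,500 / 2,224,000 = 17.5335 PSU

17.53 PSU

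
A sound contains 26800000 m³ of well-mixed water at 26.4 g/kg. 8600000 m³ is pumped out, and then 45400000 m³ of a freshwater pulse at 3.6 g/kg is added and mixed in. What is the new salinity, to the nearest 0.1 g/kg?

10.1 g/kg

Remaining after removal: 18,200,000 m³ at 26.4 g/kg (salt = 480,480,000)
After addition: salt = 480,480,000 + 45,400,000×3.6 = 643,920,000; volume = 63,600,000 m³
S = 643,920,000 / 63,600,000 = 10.1245 g/kg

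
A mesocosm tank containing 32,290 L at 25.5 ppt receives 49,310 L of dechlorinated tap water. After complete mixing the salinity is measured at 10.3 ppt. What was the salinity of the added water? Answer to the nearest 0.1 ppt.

Salt balance: 32,290×25.5 + 49,310×S = 81,600×10.3
823,395 + 49,310·S = 840,480
S = (840,480 − 823,395) / 49,310 = 0.3465 ppt

0.3 ppt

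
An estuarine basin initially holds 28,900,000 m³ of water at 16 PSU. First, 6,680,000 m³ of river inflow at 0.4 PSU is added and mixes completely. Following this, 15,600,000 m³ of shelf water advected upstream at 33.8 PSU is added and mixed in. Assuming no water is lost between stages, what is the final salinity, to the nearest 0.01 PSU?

By conservation of dissolved salt,
Initial salt = 28,900,000×16 = 462,400,000
After stage 1: salt = 462,400,000 + 6,680,000×0.4 = 465,072,000; volume = 35,580,000 m³; S = 13.071 PSU
After stage 2: salt = 465,072,000 + 15,600,000×33.8 = 992,352,000; volume = 51,180,000 m³
S = 992,352,000 / 51,180,000 = 19.3894 PSU

19.39 PSU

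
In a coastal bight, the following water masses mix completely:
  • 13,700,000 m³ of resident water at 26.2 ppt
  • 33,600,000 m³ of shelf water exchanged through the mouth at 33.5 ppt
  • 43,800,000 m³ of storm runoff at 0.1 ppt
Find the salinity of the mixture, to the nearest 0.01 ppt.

16.34 ppt

Conserving salt mass:
salt = 13,700,000×26.2 + 33,600,000×33.5 + 43,800,000×0.1 = 358,940,000 + 1,125,600,000 + 4,380,000 = 1,488,920,000
volume = 13,700,000 + 33,600,000 + 43,800,000 = 91,100,000 m³
S = 1,488,920,000 / 91,100,000 = 16.3438 ppt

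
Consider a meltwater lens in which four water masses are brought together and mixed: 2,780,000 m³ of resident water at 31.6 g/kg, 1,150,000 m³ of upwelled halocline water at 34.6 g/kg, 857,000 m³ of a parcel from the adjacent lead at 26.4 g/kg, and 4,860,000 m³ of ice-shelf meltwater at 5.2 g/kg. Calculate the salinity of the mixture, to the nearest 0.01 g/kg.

Total salt / total volume:
salt = 2,780,000×31.6 + 1,150,000×34.6 + 857,000×26.4 + 4,860,000×5.2 = 87,848,000 + 39,790,000 + 22,624,800 + 25,272,000 = 175,534,800
volume = 2,780,000 + 1,150,000 + 857,000 + 4,860,000 = 9,647,000 m³
S = 175,534,800 / 9,647,000 = 18.1958 g/kg

18.20 g/kg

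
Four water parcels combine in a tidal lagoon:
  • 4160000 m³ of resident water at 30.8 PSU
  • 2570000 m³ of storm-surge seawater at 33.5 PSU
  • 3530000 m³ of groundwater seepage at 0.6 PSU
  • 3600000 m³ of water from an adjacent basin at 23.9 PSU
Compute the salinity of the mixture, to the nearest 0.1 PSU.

21.8 PSU

Mass of salt is conserved:
salt = 4,160,000×30.8 + 2,570,000×33.5 + 3,530,000×0.6 + 3,600,000×23.9 = 128,128,000 + 86,095,000 + 2,118,000 + 86,040,000 = 302,381,000
volume = 4,160,000 + 2,570,000 + 3,530,000 + 3,600,000 = 13,860,000 m³
S = 302,381,000 / 13,860,000 = 21.817 PSU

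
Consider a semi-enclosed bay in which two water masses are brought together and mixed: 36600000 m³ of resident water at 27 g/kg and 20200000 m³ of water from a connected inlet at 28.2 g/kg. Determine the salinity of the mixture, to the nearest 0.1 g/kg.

By conservation of dissolved salt,
salt = 36,600,000×27 + 20,200,000×28.2 = 988,200,000 + 569,640,000 = 1,557,840,000
volume = 36,600,000 + 20,200,000 = 56,800,000 m³
S = 1,557,840,000 / 56,800,000 = 27.427 g/kg

27.4 g/kg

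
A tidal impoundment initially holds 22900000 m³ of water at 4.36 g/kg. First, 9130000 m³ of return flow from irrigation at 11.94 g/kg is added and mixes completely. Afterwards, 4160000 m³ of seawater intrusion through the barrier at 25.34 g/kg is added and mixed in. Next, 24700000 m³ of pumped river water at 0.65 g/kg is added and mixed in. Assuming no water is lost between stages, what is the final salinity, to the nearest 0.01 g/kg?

Total salt / total volume:
Initial salt = 22,900,000×4.36 = 99,844,000
After stage 1: salt = 99,844,000 + 9,130,000×11.94 = 208,856,200; volume = 32,030,000 m³; S = 6.521 g/kg
After stage 2: salt = 208,856,200 + 4,160,000×25.34 = 314,270,600; volume = 36,190,000 m³; S = 8.684 g/kg
After stage 3: salt = 314,270,600 + 24,700,000×0.65 = 330,325,600; volume = 60,890,000 m³
S = 330,325,600 / 60,890,000 = 5.425 g/kg

5.42 g/kg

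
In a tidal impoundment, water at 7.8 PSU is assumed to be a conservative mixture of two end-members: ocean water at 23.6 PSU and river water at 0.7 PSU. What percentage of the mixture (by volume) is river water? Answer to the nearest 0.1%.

69.0%

Let f be the freshwater fraction. Salt balance per unit volume:
f×0.7 + (1−f)×23.6 = 7.8
f = (23.6 − 7.8) / (23.6 − 0.7) = 15.8/22.9 = 0.69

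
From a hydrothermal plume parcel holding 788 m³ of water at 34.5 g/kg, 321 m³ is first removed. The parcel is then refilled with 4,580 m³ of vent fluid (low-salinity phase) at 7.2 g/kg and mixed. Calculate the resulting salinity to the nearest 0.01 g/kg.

9.73 g/kg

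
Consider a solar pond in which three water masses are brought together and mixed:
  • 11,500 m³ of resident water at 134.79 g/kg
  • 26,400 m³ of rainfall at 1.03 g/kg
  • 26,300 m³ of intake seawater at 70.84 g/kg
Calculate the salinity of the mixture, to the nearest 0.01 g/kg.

Conserving salt mass:
salt = 11,500×134.79 + 26,400×1.03 + 26,300×70.84 = 1,550,085 + 27,192 + 1,863,092 = 3,440,369
volume = 11,500 + 26,400 + 26,300 = 64,200 m³
S = 3,440,369 / 64,200 = 53.5883 g/kg

53.59 g/kg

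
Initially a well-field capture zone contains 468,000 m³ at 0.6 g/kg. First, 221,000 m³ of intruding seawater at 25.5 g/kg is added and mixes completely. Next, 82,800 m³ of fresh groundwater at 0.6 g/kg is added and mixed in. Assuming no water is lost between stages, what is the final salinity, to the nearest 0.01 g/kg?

7.73 g/kg

Mass of salt is conserved:
Initial salt = 468,000×0.6 = 280,800
After stage 1: salt = 280,800 + 221,000×25.5 = 5,916,300; volume = 689,000 m³; S = 8.587 g/kg
After stage 2: salt = 5,916,300 + 82,800×0.6 = 5,965,980; volume = 771,800 m³
S = 5,965,980 / 771,800 = 7.73 g/kg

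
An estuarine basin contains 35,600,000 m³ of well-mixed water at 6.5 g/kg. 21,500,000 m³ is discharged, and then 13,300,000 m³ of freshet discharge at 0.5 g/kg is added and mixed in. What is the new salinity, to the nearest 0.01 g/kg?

Remaining after removal: 14,100,000 m³ at 6.5 g/kg (salt = 91,650,000)
After addition: salt = 91,650,000 + 13,300,000×0.5 = 98,300,000; volume = 27,400,000 m³
S = 98,300,000 / 27,400,000 = 3.5876 g/kg

3.59 g/kg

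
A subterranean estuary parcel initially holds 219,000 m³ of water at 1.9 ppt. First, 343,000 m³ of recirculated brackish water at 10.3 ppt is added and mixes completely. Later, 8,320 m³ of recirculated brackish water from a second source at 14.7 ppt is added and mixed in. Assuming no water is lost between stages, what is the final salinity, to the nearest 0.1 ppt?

Mass of salt is conserved:
Initial salt = 219,000×1.9 = 416,100
After stage 1: salt = 416,100 + 343,000×10.3 = 3,949,000; volume = 562,000 m³; S = 7.027 ppt
After stage 2: salt = 3,949,000 + 8,320×14.7 = 4,071,304; volume = 570,320 m³
S = 4,071,304 / 570,320 = 7.1386 ppt

7.1 ppt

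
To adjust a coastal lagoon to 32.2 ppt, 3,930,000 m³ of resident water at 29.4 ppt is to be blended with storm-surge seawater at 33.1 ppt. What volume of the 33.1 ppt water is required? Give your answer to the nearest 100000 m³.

Salt balance: 3,930,000×29.4 + V×33.1 = (3,930,000+V)×32.2
115,542,000 + 33.1V = 126,546,000 + 32.2V
11,004,000 = 0.9V
V = 12,226,666.67 m³

12200000 m³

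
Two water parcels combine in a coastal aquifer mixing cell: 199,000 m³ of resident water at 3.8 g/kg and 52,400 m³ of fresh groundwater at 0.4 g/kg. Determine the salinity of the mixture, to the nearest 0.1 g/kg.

Weighted by volume,
salt = 199,000×3.8 + 52,400×0.4 = 756,200 + 20,960 = 777,160
volume = 199,000 + 52,400 = 251,400 m³
S = 777,160 / 251,400 = 3.091 g/kg

3.1 g/kg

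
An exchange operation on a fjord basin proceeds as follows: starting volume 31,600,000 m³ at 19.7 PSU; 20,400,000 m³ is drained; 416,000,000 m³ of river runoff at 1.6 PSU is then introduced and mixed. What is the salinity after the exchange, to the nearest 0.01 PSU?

2.07 PSU

Remaining after removal: 11,200,000 m³ at 19.7 PSU (salt = 220,640,000)
After addition: salt = 220,640,000 + 416,000,000×1.6 = 886,240,000; volume = 427,200,000 m³
S = 886,240,000 / 427,200,000 = 2.0745 PSU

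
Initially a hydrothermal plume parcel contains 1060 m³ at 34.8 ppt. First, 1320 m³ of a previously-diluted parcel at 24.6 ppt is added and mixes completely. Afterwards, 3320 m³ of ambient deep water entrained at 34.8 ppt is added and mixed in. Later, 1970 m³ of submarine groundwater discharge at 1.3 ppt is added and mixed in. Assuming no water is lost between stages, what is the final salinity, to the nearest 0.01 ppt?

Salt balance:
Initial salt = 1,060×34.8 = 36,888
After stage 1: salt = 36,888 + 1,320×24.6 = 69,360; volume = 2,380 m³; S = 29.143 ppt
After stage 2: salt = 69,360 + 3,320×34.8 = 184,896; volume = 5,700 m³; S = 32.438 ppt
After stage 3: salt = 184,896 + 1,970×1.3 = 187,457; volume = 7,670 m³
S = 187,457 / 7,670 = 24.4403 ppt

24.44 ppt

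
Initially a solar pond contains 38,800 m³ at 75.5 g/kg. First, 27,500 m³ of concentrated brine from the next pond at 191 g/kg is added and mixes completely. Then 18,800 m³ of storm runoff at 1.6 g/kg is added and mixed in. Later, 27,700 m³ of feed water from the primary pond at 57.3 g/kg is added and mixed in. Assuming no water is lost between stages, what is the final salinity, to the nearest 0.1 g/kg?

86.9 g/kg

Conserving salt mass:
Initial salt = 38,800×75.5 = 2,929,400
After stage 1: salt = 2,929,400 + 27,500×191 = 8,181,900; volume = 66,300 m³; S = 123.407 g/kg
After stage 2: salt = 8,181,900 + 18,800×1.6 = 8,211,980; volume = 85,100 m³; S = 96.498 g/kg
After stage 3: salt = 8,211,980 + 27,700×57.3 = 9,799,190; volume = 112,800 m³
S = 9,799,190 / 112,800 = 86.8723 g/kg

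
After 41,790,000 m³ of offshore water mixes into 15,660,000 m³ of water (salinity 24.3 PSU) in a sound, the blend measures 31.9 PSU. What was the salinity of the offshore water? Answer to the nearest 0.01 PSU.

34.75 PSU

Salt balance: 15,660,000×24.3 + 41,790,000×S = 57,450,000×31.9
380,538,000 + 41,790,000·S = 1,832,655,000
S = (1,832,655,000 − 380,538,000) / 41,790,000 = 34.748 PSU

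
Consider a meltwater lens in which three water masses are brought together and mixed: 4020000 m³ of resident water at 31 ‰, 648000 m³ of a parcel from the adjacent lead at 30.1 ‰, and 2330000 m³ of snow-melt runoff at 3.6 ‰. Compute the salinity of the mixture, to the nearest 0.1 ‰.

21.8 ‰

Mass of salt is conserved:
salt = 4,020,000×31 + 648,000×30.1 + 2,330,000×3.6 = 124,620,000 + 19,504,800 + 8,388,000 = 152,512,800
volume = 4,020,000 + 648,000 + 2,330,000 = 6,998,000 m³
S = 152,512,800 / 6,998,000 = 21.794 ‰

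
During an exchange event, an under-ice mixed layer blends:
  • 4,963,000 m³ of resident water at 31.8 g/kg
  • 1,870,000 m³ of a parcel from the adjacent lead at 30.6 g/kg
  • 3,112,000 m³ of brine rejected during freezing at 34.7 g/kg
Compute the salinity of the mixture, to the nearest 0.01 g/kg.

32.48 g/kg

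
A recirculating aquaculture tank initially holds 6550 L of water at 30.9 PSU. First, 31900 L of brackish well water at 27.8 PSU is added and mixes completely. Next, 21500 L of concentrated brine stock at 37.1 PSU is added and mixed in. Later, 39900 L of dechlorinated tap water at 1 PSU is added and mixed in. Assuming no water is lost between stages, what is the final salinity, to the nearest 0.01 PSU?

Salt balance:
Initial salt = 6,550×30.9 = 202,395
After stage 1: salt = 202,395 + 31,900×27.8 = 1,089,215; volume = 38,450 L; S = 28.328 PSU
After stage 2: salt = 1,089,215 + 21,500×37.1 = 1,886,865; volume = 59,950 L; S = 31.474 PSU
After stage 3: salt = 1,886,865 + 39,900×1 = 1,926,765; volume = 99,850 L
S = 1,926,765 / 99,850 = 19.2966 PSU

19.30 PSU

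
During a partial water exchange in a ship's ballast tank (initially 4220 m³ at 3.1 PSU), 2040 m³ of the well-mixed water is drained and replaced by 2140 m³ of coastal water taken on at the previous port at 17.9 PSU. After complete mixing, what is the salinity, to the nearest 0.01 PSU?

Remaining after removal: 2,180 m³ at 3.1 PSU (salt = 6,758)
After addition: salt = 6,758 + 2,140×17.9 = 45,064; volume = 4,320 m³
S = 45,064 / 4,320 = 10.4315 PSU

10.43 PSU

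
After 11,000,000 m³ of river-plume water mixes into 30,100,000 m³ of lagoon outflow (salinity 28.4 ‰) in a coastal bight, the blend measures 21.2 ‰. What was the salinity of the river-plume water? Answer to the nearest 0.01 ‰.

1.50 ‰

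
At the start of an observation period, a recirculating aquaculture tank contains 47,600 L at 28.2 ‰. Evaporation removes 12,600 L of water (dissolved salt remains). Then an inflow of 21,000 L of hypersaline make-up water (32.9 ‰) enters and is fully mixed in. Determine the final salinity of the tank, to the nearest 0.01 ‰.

36.31 ‰

After evaporation: salt = 47,600×28.2 = 1,342,320; volume = 47,600 − 12,600 = 35,000 L
After mixing: salt = 1,342,320 + 21,000×32.9 = 2,033,220; volume = 35,000 + 21,000 = 56,000 L
S = 2,033,220 / 56,000 = 36.3075 ‰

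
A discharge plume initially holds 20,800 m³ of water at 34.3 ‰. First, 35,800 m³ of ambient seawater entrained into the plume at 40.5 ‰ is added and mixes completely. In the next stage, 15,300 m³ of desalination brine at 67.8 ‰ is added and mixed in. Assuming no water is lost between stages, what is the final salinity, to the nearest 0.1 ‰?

Mass of salt is conserved:
Initial salt = 20,800×34.3 = 713,440
After stage 1: salt = 713,440 + 35,800×40.5 = 2,163,340; volume = 56,600 m³; S = 38.222 ‰
After stage 2: salt = 2,163,340 + 15,300×67.8 = 3,200,680; volume = 71,900 m³
S = 3,200,680 / 71,900 = 44.5157 ‰

44.5 ‰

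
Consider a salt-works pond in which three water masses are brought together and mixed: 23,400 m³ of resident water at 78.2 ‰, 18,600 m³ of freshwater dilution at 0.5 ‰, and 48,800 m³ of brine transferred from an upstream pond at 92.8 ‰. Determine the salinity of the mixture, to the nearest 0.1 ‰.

70.1 ‰

Salt balance:
salt = 23,400×78.2 + 18,600×0.5 + 48,800×92.8 = 1,829,880 + 9,300 + 4,528,640 = 6,367,820
volume = 23,400 + 18,600 + 48,800 = 90,800 m³
S = 6,367,820 / 90,800 = 70.13 ‰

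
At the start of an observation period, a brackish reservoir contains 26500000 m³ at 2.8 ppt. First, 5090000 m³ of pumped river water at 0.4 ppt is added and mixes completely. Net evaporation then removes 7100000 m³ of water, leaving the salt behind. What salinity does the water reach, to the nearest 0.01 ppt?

3.11 ppt

After mixing: salt = 26,500,000×2.8 + 5,090,000×0.4 = 76,236,000; volume = 31,590,000 m³
After evaporation: salt unchanged = 76,236,000; volume = 31,590,000 − 7,100,000 = 24,490,000 m³
S = 76,236,000 / 24,490,000 = 3.1129 ppt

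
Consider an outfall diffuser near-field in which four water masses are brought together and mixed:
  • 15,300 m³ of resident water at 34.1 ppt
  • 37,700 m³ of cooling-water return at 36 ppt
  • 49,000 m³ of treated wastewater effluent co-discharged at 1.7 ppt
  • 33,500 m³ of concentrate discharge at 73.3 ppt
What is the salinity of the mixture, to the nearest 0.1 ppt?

32.6 ppt

Salt balance:
salt = 15,300×34.1 + 37,700×36 + 49,000×1.7 + 33,500×73.3 = 521,730 + 1,357,200 + 83,300 + 2,455,550 = 4,417,780
volume = 15,300 + 37,700 + 49,000 + 33,500 = 135,500 m³
S = 4,417,780 / 135,500 = 32.604 ppt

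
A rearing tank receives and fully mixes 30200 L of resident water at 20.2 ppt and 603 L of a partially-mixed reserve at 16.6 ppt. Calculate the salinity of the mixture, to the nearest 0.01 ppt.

Total salt / total volume:
salt = 30,200×20.2 + 603×16.6 = 610,040 + 10,009.8 = 620,049.8
volume = 30,200 + 603 = 30,803 L
S = 620,049.8 / 30,803 = 20.1295 ppt

20.13 ppt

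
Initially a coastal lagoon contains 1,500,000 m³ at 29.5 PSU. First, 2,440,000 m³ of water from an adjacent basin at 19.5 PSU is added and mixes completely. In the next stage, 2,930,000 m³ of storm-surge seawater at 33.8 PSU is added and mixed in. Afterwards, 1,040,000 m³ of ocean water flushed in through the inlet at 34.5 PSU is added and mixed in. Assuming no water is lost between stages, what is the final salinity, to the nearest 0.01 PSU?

28.67 PSU

Mass of salt is conserved:
Initial salt = 1,500,000×29.5 = 44,250,000
After stage 1: salt = 44,250,000 + 2,440,000×19.5 = 91,830,000; volume = 3,940,000 m³; S = 23.307 PSU
After stage 2: salt = 91,830,000 + 2,930,000×33.8 = 190,864,000; volume = 6,870,000 m³; S = 27.782 PSU
After stage 3: salt = 190,864,000 + 1,040,000×34.5 = 226,744,000; volume = 7,910,000 m³
S = 226,744,000 / 7,910,000 = 28.6655 PSU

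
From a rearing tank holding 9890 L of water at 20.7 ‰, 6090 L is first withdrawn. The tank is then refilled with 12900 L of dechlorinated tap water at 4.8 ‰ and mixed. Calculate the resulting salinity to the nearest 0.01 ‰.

8.42 ‰

Remaining after removal: 3,800 L at 20.7 ‰ (salt = 78,660)
After addition: salt = 78,660 + 12,900×4.8 = 140,580; volume = 16,700 L
S = 140,580 / 16,700 = 8.418 ‰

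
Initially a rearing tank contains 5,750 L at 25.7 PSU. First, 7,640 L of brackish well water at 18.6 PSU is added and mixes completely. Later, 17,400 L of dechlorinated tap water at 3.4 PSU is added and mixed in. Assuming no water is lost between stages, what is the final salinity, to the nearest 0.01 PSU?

11.34 PSU

Weighted by volume,
Initial salt = 5,750×25.7 = 147,775
After stage 1: salt = 147,775 + 7,640×18.6 = 289,879; volume = 13,390 L; S = 21.649 PSU
After stage 2: salt = 289,879 + 17,400×3.4 = 349,039; volume = 30,790 L
S = 349,039 / 30,790 = 11.3361 PSU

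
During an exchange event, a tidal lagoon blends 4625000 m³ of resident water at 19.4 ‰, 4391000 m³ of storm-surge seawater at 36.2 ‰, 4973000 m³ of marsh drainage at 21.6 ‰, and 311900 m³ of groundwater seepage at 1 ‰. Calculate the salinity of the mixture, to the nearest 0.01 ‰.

Mass of salt is conserved:
salt = 4,625,000×19.4 + 4,391,000×36.2 + 4,973,000×21.6 + 311,900×1 = 89,725,000 + 158,954,200 + 107,416,800 + 311,900 = 356,407,900
volume = 4,625,000 + 4,391,000 + 4,973,000 + 311,900 = 14,300,900 m³
S = 356,407,900 / 14,300,900 = 24.9221 ‰

24.92 ‰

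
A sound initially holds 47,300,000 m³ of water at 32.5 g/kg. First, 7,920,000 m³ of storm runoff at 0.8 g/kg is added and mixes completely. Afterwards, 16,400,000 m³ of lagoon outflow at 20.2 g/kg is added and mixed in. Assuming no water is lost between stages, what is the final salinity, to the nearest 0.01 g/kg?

By conservation of dissolved salt,
Initial salt = 47,300,000×32.5 = 1,537,250,000
After stage 1: salt = 1,537,250,000 + 7,920,000×0.8 = 1,543,586,000; volume = 55,220,000 m³; S = 27.953 g/kg
After stage 2: salt = 1,543,586,000 + 16,400,000×20.2 = 1,874,866,000; volume = 71,620,000 m³
S = 1,874,866,000 / 71,620,000 = 26.178 g/kg

26.18 g/kg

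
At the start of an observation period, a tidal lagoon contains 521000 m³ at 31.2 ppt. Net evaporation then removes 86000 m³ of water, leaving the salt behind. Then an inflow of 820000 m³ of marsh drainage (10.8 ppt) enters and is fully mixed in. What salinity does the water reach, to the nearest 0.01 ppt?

After evaporation: salt = 521,000×31.2 = 16,255,200; volume = 521,000 − 86,000 = 435,000 m³
After mixing: salt = 16,255,200 + 820,000×10.8 = 25,111,200; volume = 435,000 + 820,000 = 1,255,000 m³
S = 25,111,200 / 1,255,000 = 20.0089 ppt

20.01 ppt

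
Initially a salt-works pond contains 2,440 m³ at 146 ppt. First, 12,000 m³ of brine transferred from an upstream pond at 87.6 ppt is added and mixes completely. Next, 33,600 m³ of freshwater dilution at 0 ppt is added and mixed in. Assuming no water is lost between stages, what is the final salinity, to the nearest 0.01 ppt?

29.30 ppt

Salt balance:
Initial salt = 2,440×146 = 356,240
After stage 1: salt = 356,240 + 12,000×87.6 = 1,407,440; volume = 14,440 m³; S = 97.468 ppt
After stage 2: salt = 1,407,440 + 33,600×0 = 1,407,440; volume = 48,040 m³
S = 1,407,440 / 48,040 = 29.2973 ppt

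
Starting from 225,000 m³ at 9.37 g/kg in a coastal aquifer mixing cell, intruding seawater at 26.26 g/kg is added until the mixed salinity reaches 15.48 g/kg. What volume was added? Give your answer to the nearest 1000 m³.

Salt balance: 225,000×9.37 + V×26.26 = (225,000+V)×15.48
2,108,250 + 26.26V = 3,483,000 + 15.48V
1,374,750 = 10.78V
V = 127,527.83 m³

128000 m³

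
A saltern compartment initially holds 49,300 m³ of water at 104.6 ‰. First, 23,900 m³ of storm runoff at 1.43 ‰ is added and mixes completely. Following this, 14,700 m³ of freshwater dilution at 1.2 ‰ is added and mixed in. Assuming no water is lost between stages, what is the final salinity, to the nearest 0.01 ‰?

59.26 ‰

By conservation of dissolved salt,
Initial salt = 49,300×104.6 = 5,156,780
After stage 1: salt = 5,156,780 + 23,900×1.43 = 5,190,957; volume = 73,200 m³; S = 70.915 ‰
After stage 2: salt = 5,190,957 + 14,700×1.2 = 5,208,597; volume = 87,900 m³
S = 5,208,597 / 87,900 = 59.2559 ‰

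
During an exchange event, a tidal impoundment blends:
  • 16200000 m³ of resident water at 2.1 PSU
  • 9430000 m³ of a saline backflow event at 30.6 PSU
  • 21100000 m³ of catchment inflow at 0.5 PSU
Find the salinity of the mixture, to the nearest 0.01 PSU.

7.13 PSU

Mass of salt is conserved:
salt = 16,200,000×2.1 + 9,430,000×30.6 + 21,100,000×0.5 = 34,020,000 + 288,558,000 + 10,550,000 = 333,128,000
volume = 16,200,000 + 9,430,000 + 21,100,000 = 46,730,000 m³
S = 333,128,000 / 46,730,000 = 7.1288 PSU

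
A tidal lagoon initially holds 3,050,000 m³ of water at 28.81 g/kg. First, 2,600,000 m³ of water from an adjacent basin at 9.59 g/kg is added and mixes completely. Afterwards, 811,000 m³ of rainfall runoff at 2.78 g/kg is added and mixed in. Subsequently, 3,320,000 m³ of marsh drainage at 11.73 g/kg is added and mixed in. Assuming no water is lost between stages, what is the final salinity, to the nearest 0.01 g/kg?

15.75 g/kg

Weighted by volume,
Initial salt = 3,050,000×28.81 = 87,870,500
After stage 1: salt = 87,870,500 + 2,600,000×9.59 = 112,804,500; volume = 5,650,000 m³; S = 19.965 g/kg
After stage 2: salt = 112,804,500 + 811,000×2.78 = 115,059,080; volume = 6,461,000 m³; S = 17.808 g/kg
After stage 3: salt = 115,059,080 + 3,320,000×11.73 = 154,002,680; volume = 9,781,000 m³
S = 154,002,680 / 9,781,000 = 15.7451 g/kg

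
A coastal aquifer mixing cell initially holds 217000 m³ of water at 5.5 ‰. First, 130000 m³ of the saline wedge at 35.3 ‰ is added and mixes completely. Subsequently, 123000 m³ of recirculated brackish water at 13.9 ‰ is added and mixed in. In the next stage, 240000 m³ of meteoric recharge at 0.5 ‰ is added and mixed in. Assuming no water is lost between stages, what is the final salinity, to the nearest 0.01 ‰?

10.72 ‰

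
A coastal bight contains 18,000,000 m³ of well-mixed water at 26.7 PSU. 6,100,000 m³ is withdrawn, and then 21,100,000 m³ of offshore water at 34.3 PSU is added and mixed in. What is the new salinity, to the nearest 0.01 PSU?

Remaining after removal: 11,900,000 m³ at 26.7 PSU (salt = 317,730,000)
After addition: salt = 317,730,000 + 21,100,000×34.3 = 1,041,460,000; volume = 33,000,000 m³
S = 1,041,460,000 / 33,000,000 = 31.5594 PSU

31.56 PSU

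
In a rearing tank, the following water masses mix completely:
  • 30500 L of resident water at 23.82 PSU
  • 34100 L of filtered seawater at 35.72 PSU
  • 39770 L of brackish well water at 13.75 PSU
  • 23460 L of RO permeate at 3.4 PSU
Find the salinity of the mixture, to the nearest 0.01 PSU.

20.11 PSU

Salt balance:
salt = 30,500×23.82 + 34,100×35.72 + 39,770×13.75 + 23,460×3.4 = 726,510 + 1,218,052 + 546,837.5 + 79,764 = 2,571,163.5
volume = 30,500 + 34,100 + 39,770 + 23,460 = 127,830 L
S = 2,571,163.5 / 127,830 = 20.1139 PSU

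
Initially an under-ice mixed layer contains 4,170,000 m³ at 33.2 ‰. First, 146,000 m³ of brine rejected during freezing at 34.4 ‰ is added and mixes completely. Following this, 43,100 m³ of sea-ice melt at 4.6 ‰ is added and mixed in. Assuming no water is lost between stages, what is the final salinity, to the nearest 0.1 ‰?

Mass of salt is conserved:
Initial salt = 4,170,000×33.2 = 138,444,000
After stage 1: salt = 138,444,000 + 146,000×34.4 = 143,466,400; volume = 4,316,000 m³; S = 33.241 ‰
After stage 2: salt = 143,466,400 + 43,100×4.6 = 143,664,660; volume = 4,359,100 m³
S = 143,664,660 / 4,359,100 = 32.9574 ‰

33.0 ‰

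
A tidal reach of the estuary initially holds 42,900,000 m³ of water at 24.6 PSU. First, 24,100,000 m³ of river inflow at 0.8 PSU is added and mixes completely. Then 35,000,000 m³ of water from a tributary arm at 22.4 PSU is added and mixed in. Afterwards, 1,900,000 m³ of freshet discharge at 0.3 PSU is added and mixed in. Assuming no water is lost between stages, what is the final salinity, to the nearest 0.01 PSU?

17.89 PSU

Mass of salt is conserved:
Initial salt = 42,900,000×24.6 = 1,055,340,000
After stage 1: salt = 1,055,340,000 + 24,100,000×0.8 = 1,074,620,000; volume = 67,000,000 m³; S = 16.039 PSU
After stage 2: salt = 1,074,620,000 + 35,000,000×22.4 = 1,858,620,000; volume = 102,000,000 m³; S = 18.222 PSU
After stage 3: salt = 1,858,620,000 + 1,900,000×0.3 = 1,859,190,000; volume = 103,900,000 m³
S = 1,859,190,000 / 103,900,000 = 17.894 PSU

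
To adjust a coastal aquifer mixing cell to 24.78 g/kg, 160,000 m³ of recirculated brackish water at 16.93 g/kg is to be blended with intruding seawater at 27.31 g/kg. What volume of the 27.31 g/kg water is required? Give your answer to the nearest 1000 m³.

496000 m³

Salt balance: 160,000×16.93 + V×27.31 = (160,000+V)×24.78
2,708,800 + 27.31V = 3,964,800 + 24.78V
1,256,000 = 2.53V
V = 496,442.69 m³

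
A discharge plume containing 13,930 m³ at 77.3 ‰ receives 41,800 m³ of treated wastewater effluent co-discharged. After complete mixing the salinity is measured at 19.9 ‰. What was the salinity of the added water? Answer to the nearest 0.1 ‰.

0.8 ‰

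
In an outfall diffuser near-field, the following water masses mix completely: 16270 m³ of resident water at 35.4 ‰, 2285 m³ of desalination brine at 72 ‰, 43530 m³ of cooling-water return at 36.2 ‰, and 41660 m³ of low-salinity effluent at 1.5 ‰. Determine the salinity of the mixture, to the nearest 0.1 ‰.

Salt balance:
salt = 16,270×35.4 + 2,285×72 + 43,530×36.2 + 41,660×1.5 = 575,958 + 164,520 + 1,575,786 + 62,490 = 2,378,754
volume = 16,270 + 2,285 + 43,530 + 41,660 = 103,745 m³
S = 2,378,754 / 103,745 = 22.929 ‰

22.9 ‰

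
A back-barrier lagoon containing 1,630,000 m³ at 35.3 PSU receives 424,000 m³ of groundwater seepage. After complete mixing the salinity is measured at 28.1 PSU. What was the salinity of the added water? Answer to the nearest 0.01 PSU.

Salt balance: 1,630,000×35.3 + 424,000×S = 2,054,000×28.1
57,539,000 + 424,000·S = 57,717,400
S = (57,717,400 − 57,539,000) / 424,000 = 0.4208 PSU

0.42 PSU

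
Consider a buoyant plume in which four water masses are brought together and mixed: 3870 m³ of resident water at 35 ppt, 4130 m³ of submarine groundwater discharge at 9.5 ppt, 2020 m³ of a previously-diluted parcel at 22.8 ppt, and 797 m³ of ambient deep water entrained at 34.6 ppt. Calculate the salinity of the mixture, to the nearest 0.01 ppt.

22.96 ppt

By conservation of dissolved salt,
salt = 3,870×35 + 4,130×9.5 + 2,020×22.8 + 797×34.6 = 135,450 + 39,235 + 46,056 + 27,576.2 = 248,317.2
volume = 3,870 + 4,130 + 2,020 + 797 = 10,817 m³
S = 248,317.2 / 10,817 = 22.9562 ppt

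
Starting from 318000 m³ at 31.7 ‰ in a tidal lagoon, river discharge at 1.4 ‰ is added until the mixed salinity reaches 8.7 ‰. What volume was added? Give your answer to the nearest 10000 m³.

1000000 m³

Salt balance: 318,000×31.7 + V×1.4 = (318,000+V)×8.7
10,080,600 + 1.4V = 2,766,600 + 8.7V
7,314,000 = 7.3V
V = 1,001,917.81 m³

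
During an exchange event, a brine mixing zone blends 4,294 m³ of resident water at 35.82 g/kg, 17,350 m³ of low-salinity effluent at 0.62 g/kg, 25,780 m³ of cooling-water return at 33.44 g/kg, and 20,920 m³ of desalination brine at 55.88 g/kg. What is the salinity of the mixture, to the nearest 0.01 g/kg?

32.13 g/kg

Mass of salt is conserved:
salt = 4,294×35.82 + 17,350×0.62 + 25,780×33.44 + 20,920×55.88 = 153,811.08 + 10,757 + 862,083.2 + 1,169,009.6 = 2,195,660.88
volume = 4,294 + 17,350 + 25,780 + 20,920 = 68,344 m³
S = 2,195,660.88 / 68,344 = 32.1266 g/kg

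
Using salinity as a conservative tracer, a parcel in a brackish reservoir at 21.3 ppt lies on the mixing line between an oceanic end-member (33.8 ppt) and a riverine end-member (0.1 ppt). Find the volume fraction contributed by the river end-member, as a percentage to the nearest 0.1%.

Let f be the freshwater fraction. Salt balance per unit volume:
f×0.1 + (1−f)×33.8 = 21.3
f = (33.8 − 21.3) / (33.8 − 0.1) = 12.5/33.7 = 0.3709

37.1%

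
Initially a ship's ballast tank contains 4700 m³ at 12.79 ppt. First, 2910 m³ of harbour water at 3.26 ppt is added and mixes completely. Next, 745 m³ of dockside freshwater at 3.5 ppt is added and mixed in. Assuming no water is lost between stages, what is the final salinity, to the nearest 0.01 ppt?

8.64 ppt

Salt balance:
Initial salt = 4,700×12.79 = 60,113
After stage 1: salt = 60,113 + 2,910×3.26 = 69,599.6; volume = 7,610 m³; S = 9.146 ppt
After stage 2: salt = 69,599.6 + 745×3.5 = 72,207.1; volume = 8,355 m³
S = 72,207.1 / 8,355 = 8.6424 ppt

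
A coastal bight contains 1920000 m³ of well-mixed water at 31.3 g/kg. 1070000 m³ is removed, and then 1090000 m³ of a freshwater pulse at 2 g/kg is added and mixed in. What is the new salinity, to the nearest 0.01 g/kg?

Remaining after removal: 850,000 m³ at 31.3 g/kg (salt = 26,605,000)
After addition: salt = 26,605,000 + 1,090,000×2 = 28,785,000; volume = 1,940,000 m³
S = 28,785,000 / 1,940,000 = 14.8376 g/kg

14.84 g/kg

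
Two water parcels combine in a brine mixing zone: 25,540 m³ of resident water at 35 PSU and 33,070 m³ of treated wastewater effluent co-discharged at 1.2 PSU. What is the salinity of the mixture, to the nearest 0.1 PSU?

Mass of salt is conserved:
salt = 25,540×35 + 33,070×1.2 = 893,900 + 39,684 = 933,584
volume = 25,540 + 33,070 = 58,610 m³
S = 933,584 / 58,610 = 15.929 PSU

15.9 PSU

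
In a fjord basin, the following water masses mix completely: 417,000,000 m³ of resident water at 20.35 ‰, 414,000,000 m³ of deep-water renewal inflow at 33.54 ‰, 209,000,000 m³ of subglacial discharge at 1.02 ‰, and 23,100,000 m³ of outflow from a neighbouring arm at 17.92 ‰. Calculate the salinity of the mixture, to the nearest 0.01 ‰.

Total salt / total volume:
salt = 417,000,000×20.35 + 414,000,000×33.54 + 209,000,000×1.02 + 23,100,000×17.92 = 8,485,950,000 + 13,885,560,000 + 213,180,000 + 413,952,000 = 22,998,642,000
volume = 417,000,000 + 414,000,000 + 209,000,000 + 23,100,000 = 1,063,100,000 m³
S = 22,998,642,000 / 1,063,100,000 = 21.6336 ‰

21.63 ‰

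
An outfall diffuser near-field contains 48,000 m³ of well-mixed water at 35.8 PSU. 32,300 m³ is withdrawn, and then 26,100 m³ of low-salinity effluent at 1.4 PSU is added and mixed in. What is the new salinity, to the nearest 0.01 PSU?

14.32 PSU

Remaining after removal: 15,700 m³ at 35.8 PSU (salt = 562,060)
After addition: salt = 562,060 + 26,100×1.4 = 598,600; volume = 41,800 m³
S = 598,600 / 41,800 = 14.3206 PSU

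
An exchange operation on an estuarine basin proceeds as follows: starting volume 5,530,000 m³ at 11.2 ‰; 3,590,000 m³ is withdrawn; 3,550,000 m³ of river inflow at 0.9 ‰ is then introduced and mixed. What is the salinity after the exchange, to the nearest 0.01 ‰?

Remaining after removal: 1,940,000 m³ at 11.2 ‰ (salt = 21,728,000)
After addition: salt = 21,728,000 + 3,550,000×0.9 = 24,923,000; volume = 5,490,000 m³
S = 24,923,000 / 5,490,000 = 4.5397 ‰

4.54 ‰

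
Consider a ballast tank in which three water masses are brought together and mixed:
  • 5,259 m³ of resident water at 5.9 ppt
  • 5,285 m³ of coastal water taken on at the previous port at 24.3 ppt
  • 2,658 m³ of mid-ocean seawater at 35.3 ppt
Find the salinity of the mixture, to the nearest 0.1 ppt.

19.2 ppt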